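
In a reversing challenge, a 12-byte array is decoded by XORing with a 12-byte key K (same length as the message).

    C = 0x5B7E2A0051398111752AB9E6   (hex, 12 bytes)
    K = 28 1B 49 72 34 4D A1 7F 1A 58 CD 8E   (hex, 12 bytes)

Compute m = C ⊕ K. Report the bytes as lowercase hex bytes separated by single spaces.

XOR is its own inverse, so applying the key byte-wise gives the result directly.
byte 0: 5b xor 28 = 73
byte 1: 7e xor 1b = 65
byte 2: 2a xor 49 = 63
byte 3: 00 xor 72 = 72
byte 4: 51 xor 34 = 65
byte 5: 39 xor 4d = 74
byte 6: 81 xor a1 = 20
byte 7: 11 xor 7f = 6e
byte 8: 75 xor 1a = 6f
byte 9: 2a xor 58 = 72
byte 10: b9 xor cd = 74
byte 11: e6 xor 8e = 68

73 65 63 72 65 74 20 6e 6f 72 74 68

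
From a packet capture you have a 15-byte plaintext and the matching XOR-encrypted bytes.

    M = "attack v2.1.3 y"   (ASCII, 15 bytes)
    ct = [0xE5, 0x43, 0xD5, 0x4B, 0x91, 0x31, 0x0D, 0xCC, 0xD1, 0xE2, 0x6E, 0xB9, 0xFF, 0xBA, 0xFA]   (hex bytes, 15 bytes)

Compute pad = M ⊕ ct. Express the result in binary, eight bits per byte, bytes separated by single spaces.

10000100 00110111 10100001 00101010 11110010 01011010 00101101 10111010 11100011 11001100 01011111 10010111 11001100 10011010 10000011

Since ct = M ⊕ pad, XORing both sides with M gives pad = M ⊕ ct.
61 xor e5 = 84
74 xor 43 = 37
74 xor d5 = a1
61 xor 4b = 2a
63 xor 91 = f2
6b xor 31 = 5a
20 xor 0d = 2d
76 xor cc = ba
32 xor d1 = e3
2e xor e2 = cc
31 xor 6e = 5f
2e xor b9 = 97
33 xor ff = cc
20 xor ba = 9a
79 xor fa = 83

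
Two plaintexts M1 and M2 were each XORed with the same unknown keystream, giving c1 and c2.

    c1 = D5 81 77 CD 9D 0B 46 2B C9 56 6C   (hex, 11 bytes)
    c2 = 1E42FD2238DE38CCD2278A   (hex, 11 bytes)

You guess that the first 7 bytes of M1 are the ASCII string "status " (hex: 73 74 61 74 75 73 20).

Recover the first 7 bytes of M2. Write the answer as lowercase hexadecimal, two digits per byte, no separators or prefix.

b8b7eb9bd0a65e

First, c1 ⊕ c2 = (M1 ⊕ K) ⊕ (M2 ⊕ K) = M1 ⊕ M2, so the key drops out. Then M2 = (M1 ⊕ M2) ⊕ M1 over the first 7 bytes.
byte 0: (d5 XOR 1e) XOR 73 = cb XOR 73 = b8
byte 1: (81 XOR 42) XOR 74 = c3 XOR 74 = b7
byte 2: (77 XOR fd) XOR 61 = 8a XOR 61 = eb
byte 3: (cd XOR 22) XOR 74 = ef XOR 74 = 9b
byte 4: (9d XOR 38) XOR 75 = a5 XOR 75 = d0
byte 5: (0b XOR de) XOR 73 = d5 XOR 73 = a6
byte 6: (46 XOR 38) XOR 20 = 7e XOR 20 = 5e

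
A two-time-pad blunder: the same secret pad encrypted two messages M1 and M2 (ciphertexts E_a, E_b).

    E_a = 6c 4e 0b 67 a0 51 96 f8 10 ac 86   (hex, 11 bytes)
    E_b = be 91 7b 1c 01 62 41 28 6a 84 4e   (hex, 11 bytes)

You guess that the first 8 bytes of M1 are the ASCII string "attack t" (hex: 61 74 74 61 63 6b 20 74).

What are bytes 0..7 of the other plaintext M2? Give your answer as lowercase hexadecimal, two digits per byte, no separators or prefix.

b3ab041ac258f7a4

First, E_a ⊕ E_b = (M1 ⊕ K) ⊕ (M2 ⊕ K) = M1 ⊕ M2, so the key drops out. Then M2 = (M1 ⊕ M2) ⊕ M1 over the first 8 bytes.
byte 0: (6c XOR be) XOR 61 = d2 XOR 61 = b3
byte 1: (4e XOR 91) XOR 74 = df XOR 74 = ab
byte 2: (0b XOR 7b) XOR 74 = 70 XOR 74 = 04
byte 3: (67 XOR 1c) XOR 61 = 7b XOR 61 = 1a
byte 4: (a0 XOR 01) XOR 63 = a1 XOR 63 = c2
byte 5: (51 XOR 62) XOR 6b = 33 XOR 6b = 58
byte 6: (96 XOR 41) XOR 20 = d7 XOR 20 = f7
byte 7: (f8 XOR 28) XOR 74 = d0 XOR 74 = a4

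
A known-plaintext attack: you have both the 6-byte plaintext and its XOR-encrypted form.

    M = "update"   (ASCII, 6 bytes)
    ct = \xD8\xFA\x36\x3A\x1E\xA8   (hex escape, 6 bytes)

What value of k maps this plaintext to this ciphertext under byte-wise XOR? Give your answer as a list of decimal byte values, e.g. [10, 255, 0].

[173, 138, 82, 91, 106, 205]

Since ct = M ⊕ k, XORing both sides with M gives k = M ⊕ ct.
75 ^ d8 = ad
70 ^ fa = 8a
64 ^ 36 = 52
61 ^ 3a = 5b
74 ^ 1e = 6a
65 ^ a8 = cd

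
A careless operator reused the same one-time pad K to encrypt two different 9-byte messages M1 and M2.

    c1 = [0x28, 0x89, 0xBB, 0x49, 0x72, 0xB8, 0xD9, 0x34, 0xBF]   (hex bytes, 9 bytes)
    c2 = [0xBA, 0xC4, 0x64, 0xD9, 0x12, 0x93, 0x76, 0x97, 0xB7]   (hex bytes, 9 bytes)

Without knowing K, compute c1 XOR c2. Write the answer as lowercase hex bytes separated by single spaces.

c1 ⊕ c2 = (M1 ⊕ K) ⊕ (M2 ⊕ K) = M1 ⊕ M2 — the shared key cancels under XOR.
28 ⊕ ba = 92
89 ⊕ c4 = 4d
bb ⊕ 64 = df
49 ⊕ d9 = 90
72 ⊕ 12 = 60
b8 ⊕ 93 = 2b
d9 ⊕ 76 = af
34 ⊕ 97 = a3
bf ⊕ b7 = 08

92 4d df 90 60 2b af a3 08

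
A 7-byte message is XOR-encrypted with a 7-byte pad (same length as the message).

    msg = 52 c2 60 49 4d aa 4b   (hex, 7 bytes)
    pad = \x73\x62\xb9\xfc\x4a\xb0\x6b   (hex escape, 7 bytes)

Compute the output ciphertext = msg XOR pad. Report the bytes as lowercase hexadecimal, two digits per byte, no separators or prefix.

52 ^ 73 = 21
c2 ^ 62 = a0
60 ^ b9 = d9
49 ^ fc = b5
4d ^ 4a = 07
aa ^ b0 = 1a
4b ^ 6b = 20

21a0d9b5071a20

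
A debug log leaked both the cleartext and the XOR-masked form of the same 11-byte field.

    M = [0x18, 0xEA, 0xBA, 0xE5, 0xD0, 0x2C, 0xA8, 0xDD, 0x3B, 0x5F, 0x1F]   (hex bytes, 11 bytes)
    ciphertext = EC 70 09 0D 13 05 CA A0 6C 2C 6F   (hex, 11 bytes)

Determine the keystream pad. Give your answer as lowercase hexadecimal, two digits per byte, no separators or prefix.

Since ciphertext = M ⊕ pad, XORing both sides with M gives pad = M ⊕ ciphertext.
byte 0: 00011000 xor 11101100 = 11110100
byte 1: 11101010 xor 01110000 = 10011010
byte 2: 10111010 xor 00001001 = 10110011
byte 3: 11100101 xor 00001101 = 11101000
byte 4: 11010000 xor 00010011 = 11000011
byte 5: 00101100 xor 00000101 = 00101001
byte 6: 10101000 xor 11001010 = 01100010
byte 7: 11011101 xor 10100000 = 01111101
byte 8: 00111011 xor 01101100 = 01010111
byte 9: 01011111 xor 00101100 = 01110011
byte 10: 00011111 xor 01101111 = 01110000

f49ab3e8c329627d577370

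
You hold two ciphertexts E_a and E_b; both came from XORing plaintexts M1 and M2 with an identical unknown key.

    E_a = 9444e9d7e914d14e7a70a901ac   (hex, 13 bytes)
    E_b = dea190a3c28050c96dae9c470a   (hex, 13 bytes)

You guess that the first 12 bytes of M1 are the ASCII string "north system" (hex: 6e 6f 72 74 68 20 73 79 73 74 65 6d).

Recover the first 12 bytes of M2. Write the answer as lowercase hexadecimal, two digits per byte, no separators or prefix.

First, E_a ⊕ E_b = (M1 ⊕ K) ⊕ (M2 ⊕ K) = M1 ⊕ M2, so the key drops out. Then M2 = (M1 ⊕ M2) ⊕ M1 over the first 12 bytes.
byte 0: (94 ^ de) ^ 6e = 4a ^ 6e = 24
byte 1: (44 ^ a1) ^ 6f = e5 ^ 6f = 8a
byte 2: (e9 ^ 90) ^ 72 = 79 ^ 72 = 0b
byte 3: (d7 ^ a3) ^ 74 = 74 ^ 74 = 00
byte 4: (e9 ^ c2) ^ 68 = 2b ^ 68 = 43
byte 5: (14 ^ 80) ^ 20 = 94 ^ 20 = b4
byte 6: (d1 ^ 50) ^ 73 = 81 ^ 73 = f2
byte 7: (4e ^ c9) ^ 79 = 87 ^ 79 = fe
byte 8: (7a ^ 6d) ^ 73 = 17 ^ 73 = 64
byte 9: (70 ^ ae) ^ 74 = de ^ 74 = aa
byte 10: (a9 ^ 9c) ^ 65 = 35 ^ 65 = 50
byte 11: (01 ^ 47) ^ 6d = 46 ^ 6d = 2b

248a0b0043b4f2fe64aa502b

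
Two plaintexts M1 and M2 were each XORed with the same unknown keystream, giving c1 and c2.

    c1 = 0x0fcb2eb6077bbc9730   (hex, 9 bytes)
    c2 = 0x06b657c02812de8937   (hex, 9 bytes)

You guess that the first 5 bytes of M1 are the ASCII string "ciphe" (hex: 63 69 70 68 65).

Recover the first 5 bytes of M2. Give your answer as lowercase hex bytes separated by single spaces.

First, c1 ⊕ c2 = (M1 ⊕ K) ⊕ (M2 ⊕ K) = M1 ⊕ M2, so the key drops out. Then M2 = (M1 ⊕ M2) ⊕ M1 over the first 5 bytes.
byte 0: (0f XOR 06) XOR 63 = 09 XOR 63 = 6a
byte 1: (cb XOR b6) XOR 69 = 7d XOR 69 = 14
byte 2: (2e XOR 57) XOR 70 = 79 XOR 70 = 09
byte 3: (b6 XOR c0) XOR 68 = 76 XOR 68 = 1e
byte 4: (07 XOR 28) XOR 65 = 2f XOR 65 = 4a

6a 14 09 1e 4a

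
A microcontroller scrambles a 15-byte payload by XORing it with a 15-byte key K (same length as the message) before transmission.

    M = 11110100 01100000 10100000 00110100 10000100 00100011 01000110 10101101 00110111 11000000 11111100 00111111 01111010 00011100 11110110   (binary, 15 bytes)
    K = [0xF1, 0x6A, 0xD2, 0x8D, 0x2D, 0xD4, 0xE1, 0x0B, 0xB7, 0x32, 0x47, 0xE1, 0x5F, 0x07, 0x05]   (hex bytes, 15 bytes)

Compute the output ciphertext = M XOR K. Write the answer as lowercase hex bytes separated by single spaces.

05 0a 72 b9 a9 f7 a7 a6 80 f2 bb de 25 1b f3

f4 xor f1 = 05
60 xor 6a = 0a
a0 xor d2 = 72
34 xor 8d = b9
84 xor 2d = a9
23 xor d4 = f7
46 xor e1 = a7
ad xor 0b = a6
37 xor b7 = 80
c0 xor 32 = f2
fc xor 47 = bb
3f xor e1 = de
7a xor 5f = 25
1c xor 07 = 1b
f6 xor 05 = f3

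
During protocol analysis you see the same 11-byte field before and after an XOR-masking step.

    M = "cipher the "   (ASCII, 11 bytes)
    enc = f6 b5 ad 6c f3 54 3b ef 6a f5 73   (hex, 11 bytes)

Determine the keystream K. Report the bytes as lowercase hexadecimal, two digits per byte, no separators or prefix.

Since enc = M ⊕ K, XORing both sides with M gives K = M ⊕ enc.
63 XOR f6 = 95
69 XOR b5 = dc
70 XOR ad = dd
68 XOR 6c = 04
65 XOR f3 = 96
72 XOR 54 = 26
20 XOR 3b = 1b
74 XOR ef = 9b
68 XOR 6a = 02
65 XOR f5 = 90
20 XOR 73 = 53

95dcdd0496261b9b029053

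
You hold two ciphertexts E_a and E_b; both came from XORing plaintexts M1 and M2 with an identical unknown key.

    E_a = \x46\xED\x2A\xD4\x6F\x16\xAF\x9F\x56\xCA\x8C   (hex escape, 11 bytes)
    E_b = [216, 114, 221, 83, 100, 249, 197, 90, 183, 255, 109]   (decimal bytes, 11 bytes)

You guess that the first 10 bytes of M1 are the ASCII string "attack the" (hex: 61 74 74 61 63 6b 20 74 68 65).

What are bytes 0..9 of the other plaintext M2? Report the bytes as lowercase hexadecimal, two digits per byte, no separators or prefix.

First, E_a ⊕ E_b = (M1 ⊕ K) ⊕ (M2 ⊕ K) = M1 ⊕ M2, so the key drops out. Then M2 = (M1 ⊕ M2) ⊕ M1 over the first 10 bytes.
byte 0: (46 ^ d8) ^ 61 = 9e ^ 61 = ff
byte 1: (ed ^ 72) ^ 74 = 9f ^ 74 = eb
byte 2: (2a ^ dd) ^ 74 = f7 ^ 74 = 83
byte 3: (d4 ^ 53) ^ 61 = 87 ^ 61 = e6
byte 4: (6f ^ 64) ^ 63 = 0b ^ 63 = 68
byte 5: (16 ^ f9) ^ 6b = ef ^ 6b = 84
byte 6: (af ^ c5) ^ 20 = 6a ^ 20 = 4a
byte 7: (9f ^ 5a) ^ 74 = c5 ^ 74 = b1
byte 8: (56 ^ b7) ^ 68 = e1 ^ 68 = 89
byte 9: (ca ^ ff) ^ 65 = 35 ^ 65 = 50

ffeb83e668844ab18950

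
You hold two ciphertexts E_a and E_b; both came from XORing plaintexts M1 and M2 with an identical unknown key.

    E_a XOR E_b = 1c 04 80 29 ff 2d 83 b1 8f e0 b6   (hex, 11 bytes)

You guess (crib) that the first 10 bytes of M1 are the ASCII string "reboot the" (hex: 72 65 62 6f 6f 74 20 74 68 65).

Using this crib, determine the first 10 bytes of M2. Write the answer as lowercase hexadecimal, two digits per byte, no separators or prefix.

6e61e2469059a3c5e785

Since E_a ⊕ E_b = M1 ⊕ M2, XORing with the guessed M1 bytes yields the corresponding M2 bytes: M2 = (E_a ⊕ E_b) ⊕ M1.
1c ^ 72 = 6e
04 ^ 65 = 61
80 ^ 62 = e2
29 ^ 6f = 46
ff ^ 6f = 90
2d ^ 74 = 59
83 ^ 20 = a3
b1 ^ 74 = c5
8f ^ 68 = e7
e0 ^ 65 = 85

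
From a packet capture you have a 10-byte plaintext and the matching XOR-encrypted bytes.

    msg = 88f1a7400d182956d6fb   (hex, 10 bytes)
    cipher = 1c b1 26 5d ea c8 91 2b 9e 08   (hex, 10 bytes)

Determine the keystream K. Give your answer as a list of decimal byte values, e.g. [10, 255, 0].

Since cipher = msg ⊕ K, XORing both sides with msg gives K = msg ⊕ cipher.
byte 0: 136 XOR  28 = 148
byte 1: 241 XOR 177 =  64
byte 2: 167 XOR  38 = 129
byte 3:  64 XOR  93 =  29
byte 4:  13 XOR 234 = 231
byte 5:  24 XOR 200 = 208
byte 6:  41 XOR 145 = 184
byte 7:  86 XOR  43 = 125
byte 8: 214 XOR 158 =  72
byte 9: 251 XOR   8 = 243

[148, 64, 129, 29, 231, 208, 184, 125, 72, 243]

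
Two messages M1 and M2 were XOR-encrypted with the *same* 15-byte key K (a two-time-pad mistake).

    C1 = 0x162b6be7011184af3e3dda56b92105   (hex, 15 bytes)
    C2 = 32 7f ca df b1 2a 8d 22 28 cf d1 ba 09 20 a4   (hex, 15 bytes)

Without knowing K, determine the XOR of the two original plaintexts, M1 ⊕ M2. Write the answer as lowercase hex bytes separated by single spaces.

C1 ⊕ C2 = (M1 ⊕ K) ⊕ (M2 ⊕ K) = M1 ⊕ M2 — the shared key cancels under XOR.
16 xor 32 = 24
2b xor 7f = 54
6b xor ca = a1
e7 xor df = 38
01 xor b1 = b0
11 xor 2a = 3b
84 xor 8d = 09
af xor 22 = 8d
3e xor 28 = 16
3d xor cf = f2
da xor d1 = 0b
56 xor ba = ec
b9 xor 09 = b0
21 xor 20 = 01
05 xor a4 = a1

24 54 a1 38 b0 3b 09 8d 16 f2 0b ec b0 01 a1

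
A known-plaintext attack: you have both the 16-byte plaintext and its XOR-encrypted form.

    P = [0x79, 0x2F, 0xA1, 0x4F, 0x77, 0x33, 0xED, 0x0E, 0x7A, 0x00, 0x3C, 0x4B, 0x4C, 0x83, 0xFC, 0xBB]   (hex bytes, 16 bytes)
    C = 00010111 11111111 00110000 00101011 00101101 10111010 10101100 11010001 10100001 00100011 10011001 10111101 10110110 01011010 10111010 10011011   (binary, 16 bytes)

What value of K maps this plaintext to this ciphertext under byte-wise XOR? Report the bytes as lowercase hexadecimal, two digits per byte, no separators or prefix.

6ed091645a8941dfdb23a5f6fad94620

Since C = P ⊕ K, XORing both sides with P gives K = P ⊕ C.
01111001 ⊕ 00010111 = 01101110
00101111 ⊕ 11111111 = 11010000
10100001 ⊕ 00110000 = 10010001
01001111 ⊕ 00101011 = 01100100
01110111 ⊕ 00101101 = 01011010
00110011 ⊕ 10111010 = 10001001
11101101 ⊕ 10101100 = 01000001
00001110 ⊕ 11010001 = 11011111
01111010 ⊕ 10100001 = 11011011
00000000 ⊕ 00100011 = 00100011
00111100 ⊕ 10011001 = 10100101
01001011 ⊕ 10111101 = 11110110
01001100 ⊕ 10110110 = 11111010
10000011 ⊕ 01011010 = 11011001
11111100 ⊕ 10111010 = 01000110
10111011 ⊕ 10011011 = 00100000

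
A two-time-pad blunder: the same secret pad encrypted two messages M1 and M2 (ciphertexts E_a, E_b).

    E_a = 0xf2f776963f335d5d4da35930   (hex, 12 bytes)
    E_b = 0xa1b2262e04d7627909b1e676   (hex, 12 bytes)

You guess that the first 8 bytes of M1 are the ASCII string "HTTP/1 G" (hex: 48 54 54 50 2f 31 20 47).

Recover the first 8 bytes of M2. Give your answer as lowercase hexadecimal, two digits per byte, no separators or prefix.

First, E_a ⊕ E_b = (M1 ⊕ K) ⊕ (M2 ⊕ K) = M1 ⊕ M2, so the key drops out. Then M2 = (M1 ⊕ M2) ⊕ M1 over the first 8 bytes.
byte 0: (f2 ^ a1) ^ 48 = 53 ^ 48 = 1b
byte 1: (f7 ^ b2) ^ 54 = 45 ^ 54 = 11
byte 2: (76 ^ 26) ^ 54 = 50 ^ 54 = 04
byte 3: (96 ^ 2e) ^ 50 = b8 ^ 50 = e8
byte 4: (3f ^ 04) ^ 2f = 3b ^ 2f = 14
byte 5: (33 ^ d7) ^ 31 = e4 ^ 31 = d5
byte 6: (5d ^ 62) ^ 20 = 3f ^ 20 = 1f
byte 7: (5d ^ 79) ^ 47 = 24 ^ 47 = 63

1b1104e814d51f63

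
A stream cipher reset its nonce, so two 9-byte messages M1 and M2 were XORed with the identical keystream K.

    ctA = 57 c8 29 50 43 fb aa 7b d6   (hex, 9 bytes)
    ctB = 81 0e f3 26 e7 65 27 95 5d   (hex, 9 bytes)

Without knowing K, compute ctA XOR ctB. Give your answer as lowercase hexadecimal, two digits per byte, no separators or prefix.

ctA ⊕ ctB = (M1 ⊕ K) ⊕ (M2 ⊕ K) = M1 ⊕ M2 — the shared key cancels under XOR.
01010111 XOR 10000001 = 11010110
11001000 XOR 00001110 = 11000110
00101001 XOR 11110011 = 11011010
01010000 XOR 00100110 = 01110110
01000011 XOR 11100111 = 10100100
11111011 XOR 01100101 = 10011110
10101010 XOR 00100111 = 10001101
01111011 XOR 10010101 = 11101110
11010110 XOR 01011101 = 10001011

d6c6da76a49e8dee8b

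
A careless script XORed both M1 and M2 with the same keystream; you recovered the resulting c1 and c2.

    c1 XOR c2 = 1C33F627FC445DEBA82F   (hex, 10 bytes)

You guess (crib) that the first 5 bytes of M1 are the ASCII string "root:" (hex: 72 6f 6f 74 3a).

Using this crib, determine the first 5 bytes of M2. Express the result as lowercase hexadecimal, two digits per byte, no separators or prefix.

Since c1 ⊕ c2 = M1 ⊕ M2, XORing with the guessed M1 bytes yields the corresponding M2 bytes: M2 = (c1 ⊕ c2) ⊕ M1.
1c xor 72 = 6e
33 xor 6f = 5c
f6 xor 6f = 99
27 xor 74 = 53
fc xor 3a = c6

6e5c9953c6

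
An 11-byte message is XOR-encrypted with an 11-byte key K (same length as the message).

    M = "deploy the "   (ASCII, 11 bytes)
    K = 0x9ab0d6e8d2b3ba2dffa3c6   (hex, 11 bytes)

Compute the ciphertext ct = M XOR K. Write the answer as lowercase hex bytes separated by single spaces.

fe d5 a6 84 bd ca 9a 59 97 c6 e6

64 XOR 9a = fe
65 XOR b0 = d5
70 XOR d6 = a6
6c XOR e8 = 84
6f XOR d2 = bd
79 XOR b3 = ca
20 XOR ba = 9a
74 XOR 2d = 59
68 XOR ff = 97
65 XOR a3 = c6
20 XOR c6 = e6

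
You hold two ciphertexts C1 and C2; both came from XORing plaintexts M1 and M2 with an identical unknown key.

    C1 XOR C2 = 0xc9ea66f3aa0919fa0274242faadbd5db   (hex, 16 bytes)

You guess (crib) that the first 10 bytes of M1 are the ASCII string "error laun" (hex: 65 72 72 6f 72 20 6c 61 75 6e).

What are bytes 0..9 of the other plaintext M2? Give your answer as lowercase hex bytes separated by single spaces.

Since C1 ⊕ C2 = M1 ⊕ M2, XORing with the guessed M1 bytes yields the corresponding M2 bytes: M2 = (C1 ⊕ C2) ⊕ M1.
c9 XOR 65 = ac
ea XOR 72 = 98
66 XOR 72 = 14
f3 XOR 6f = 9c
aa XOR 72 = d8
09 XOR 20 = 29
19 XOR 6c = 75
fa XOR 61 = 9b
02 XOR 75 = 77
74 XOR 6e = 1a

ac 98 14 9c d8 29 75 9b 77 1a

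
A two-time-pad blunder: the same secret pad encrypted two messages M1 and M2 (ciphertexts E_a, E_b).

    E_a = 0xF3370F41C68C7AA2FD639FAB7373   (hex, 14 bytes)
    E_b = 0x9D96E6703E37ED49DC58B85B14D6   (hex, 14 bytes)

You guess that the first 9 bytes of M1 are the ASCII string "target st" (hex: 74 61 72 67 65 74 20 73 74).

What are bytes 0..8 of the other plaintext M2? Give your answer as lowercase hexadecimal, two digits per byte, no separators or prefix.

1ac09b569dcfb79855

First, E_a ⊕ E_b = (M1 ⊕ K) ⊕ (M2 ⊕ K) = M1 ⊕ M2, so the key drops out. Then M2 = (M1 ⊕ M2) ⊕ M1 over the first 9 bytes.
byte 0: (f3 ^ 9d) ^ 74 = 6e ^ 74 = 1a
byte 1: (37 ^ 96) ^ 61 = a1 ^ 61 = c0
byte 2: (0f ^ e6) ^ 72 = e9 ^ 72 = 9b
byte 3: (41 ^ 70) ^ 67 = 31 ^ 67 = 56
byte 4: (c6 ^ 3e) ^ 65 = f8 ^ 65 = 9d
byte 5: (8c ^ 37) ^ 74 = bb ^ 74 = cf
byte 6: (7a ^ ed) ^ 20 = 97 ^ 20 = b7
byte 7: (a2 ^ 49) ^ 73 = eb ^ 73 = 98
byte 8: (fd ^ dc) ^ 74 = 21 ^ 74 = 55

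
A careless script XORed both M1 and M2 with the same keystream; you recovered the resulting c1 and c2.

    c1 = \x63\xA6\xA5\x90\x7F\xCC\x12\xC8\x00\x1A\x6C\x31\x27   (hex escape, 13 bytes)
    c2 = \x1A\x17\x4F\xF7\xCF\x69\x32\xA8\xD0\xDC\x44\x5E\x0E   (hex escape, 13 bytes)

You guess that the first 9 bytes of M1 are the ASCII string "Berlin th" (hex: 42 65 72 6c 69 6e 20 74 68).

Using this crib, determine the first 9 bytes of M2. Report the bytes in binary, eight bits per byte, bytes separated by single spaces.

First, c1 ⊕ c2 = (M1 ⊕ K) ⊕ (M2 ⊕ K) = M1 ⊕ M2, so the key drops out. Then M2 = (M1 ⊕ M2) ⊕ M1 over the first 9 bytes.
byte 0: (63 ⊕ 1a) ⊕ 42 = 79 ⊕ 42 = 3b
byte 1: (a6 ⊕ 17) ⊕ 65 = b1 ⊕ 65 = d4
byte 2: (a5 ⊕ 4f) ⊕ 72 = ea ⊕ 72 = 98
byte 3: (90 ⊕ f7) ⊕ 6c = 67 ⊕ 6c = 0b
byte 4: (7f ⊕ cf) ⊕ 69 = b0 ⊕ 69 = d9
byte 5: (cc ⊕ 69) ⊕ 6e = a5 ⊕ 6e = cb
byte 6: (12 ⊕ 32) ⊕ 20 = 20 ⊕ 20 = 00
byte 7: (c8 ⊕ a8) ⊕ 74 = 60 ⊕ 74 = 14
byte 8: (00 ⊕ d0) ⊕ 68 = d0 ⊕ 68 = b8

00111011 11010100 10011000 00001011 11011001 11001011 00000000 00010100 10111000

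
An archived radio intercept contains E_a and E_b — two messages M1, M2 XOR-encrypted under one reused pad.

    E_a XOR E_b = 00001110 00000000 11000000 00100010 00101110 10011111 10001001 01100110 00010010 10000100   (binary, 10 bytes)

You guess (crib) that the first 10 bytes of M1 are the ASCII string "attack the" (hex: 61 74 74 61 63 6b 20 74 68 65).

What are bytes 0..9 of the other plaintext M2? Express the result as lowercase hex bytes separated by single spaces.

6f 74 b4 43 4d f4 a9 12 7a e1

Since E_a ⊕ E_b = M1 ⊕ M2, XORing with the guessed M1 bytes yields the corresponding M2 bytes: M2 = (E_a ⊕ E_b) ⊕ M1.
byte 0:  14 ⊕  97 = 111
byte 1:   0 ⊕ 116 = 116
byte 2: 192 ⊕ 116 = 180
byte 3:  34 ⊕  97 =  67
byte 4:  46 ⊕  99 =  77
byte 5: 159 ⊕ 107 = 244
byte 6: 137 ⊕  32 = 169
byte 7: 102 ⊕ 116 =  18
byte 8:  18 ⊕ 104 = 122
byte 9: 132 ⊕ 101 = 225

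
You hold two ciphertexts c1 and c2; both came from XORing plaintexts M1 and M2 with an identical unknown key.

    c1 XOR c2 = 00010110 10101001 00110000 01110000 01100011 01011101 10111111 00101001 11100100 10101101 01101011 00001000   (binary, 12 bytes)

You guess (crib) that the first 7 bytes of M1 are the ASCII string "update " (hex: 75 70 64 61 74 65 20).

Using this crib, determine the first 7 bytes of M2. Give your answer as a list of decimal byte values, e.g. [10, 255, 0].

Since c1 ⊕ c2 = M1 ⊕ M2, XORing with the guessed M1 bytes yields the corresponding M2 bytes: M2 = (c1 ⊕ c2) ⊕ M1.
16 xor 75 = 63
a9 xor 70 = d9
30 xor 64 = 54
70 xor 61 = 11
63 xor 74 = 17
5d xor 65 = 38
bf xor 20 = 9f

[99, 217, 84, 17, 23, 56, 159]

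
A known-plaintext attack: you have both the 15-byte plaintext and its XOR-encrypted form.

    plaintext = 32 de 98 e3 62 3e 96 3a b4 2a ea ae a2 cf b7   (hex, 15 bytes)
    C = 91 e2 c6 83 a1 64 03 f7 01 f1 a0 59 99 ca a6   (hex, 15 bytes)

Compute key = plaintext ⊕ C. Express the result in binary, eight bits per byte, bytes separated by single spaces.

10100011 00111100 01011110 01100000 11000011 01011010 10010101 11001101 10110101 11011011 01001010 11110111 00111011 00000101 00010001

Since C = plaintext ⊕ key, XORing both sides with plaintext gives key = plaintext ⊕ C.
32 ⊕ 91 = a3
de ⊕ e2 = 3c
98 ⊕ c6 = 5e
e3 ⊕ 83 = 60
62 ⊕ a1 = c3
3e ⊕ 64 = 5a
96 ⊕ 03 = 95
3a ⊕ f7 = cd
b4 ⊕ 01 = b5
2a ⊕ f1 = db
ea ⊕ a0 = 4a
ae ⊕ 59 = f7
a2 ⊕ 99 = 3b
cf ⊕ ca = 05
b7 ⊕ a6 = 11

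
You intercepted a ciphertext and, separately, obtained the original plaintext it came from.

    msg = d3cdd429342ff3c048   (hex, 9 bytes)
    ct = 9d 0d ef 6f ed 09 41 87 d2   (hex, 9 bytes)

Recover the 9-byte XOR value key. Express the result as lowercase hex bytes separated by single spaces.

4e c0 3b 46 d9 26 b2 47 9a

Since ct = msg ⊕ key, XORing both sides with msg gives key = msg ⊕ ct.
byte 0: d3 XOR 9d = 4e
byte 1: cd XOR 0d = c0
byte 2: d4 XOR ef = 3b
byte 3: 29 XOR 6f = 46
byte 4: 34 XOR ed = d9
byte 5: 2f XOR 09 = 26
byte 6: f3 XOR 41 = b2
byte 7: c0 XOR 87 = 47
byte 8: 48 XOR d2 = 9a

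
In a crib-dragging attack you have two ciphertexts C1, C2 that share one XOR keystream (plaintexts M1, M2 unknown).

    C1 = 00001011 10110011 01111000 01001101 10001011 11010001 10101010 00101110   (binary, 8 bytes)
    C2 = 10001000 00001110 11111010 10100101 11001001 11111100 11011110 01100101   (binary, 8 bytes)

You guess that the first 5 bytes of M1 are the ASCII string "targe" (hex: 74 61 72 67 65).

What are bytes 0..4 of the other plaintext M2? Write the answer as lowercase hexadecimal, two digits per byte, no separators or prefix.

First, C1 ⊕ C2 = (M1 ⊕ K) ⊕ (M2 ⊕ K) = M1 ⊕ M2, so the key drops out. Then M2 = (M1 ⊕ M2) ⊕ M1 over the first 5 bytes.
byte 0: (0b xor 88) xor 74 = 83 xor 74 = f7
byte 1: (b3 xor 0e) xor 61 = bd xor 61 = dc
byte 2: (78 xor fa) xor 72 = 82 xor 72 = f0
byte 3: (4d xor a5) xor 67 = e8 xor 67 = 8f
byte 4: (8b xor c9) xor 65 = 42 xor 65 = 27

f7dcf08f27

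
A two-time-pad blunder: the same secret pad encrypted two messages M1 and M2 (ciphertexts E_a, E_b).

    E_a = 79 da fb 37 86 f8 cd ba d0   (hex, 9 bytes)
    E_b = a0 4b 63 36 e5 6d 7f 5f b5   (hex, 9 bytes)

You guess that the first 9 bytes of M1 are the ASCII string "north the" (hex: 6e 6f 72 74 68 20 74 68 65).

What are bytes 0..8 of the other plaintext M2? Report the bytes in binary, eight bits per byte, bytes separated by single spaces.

10110111 11111110 11101010 01110101 00001011 10110101 11000110 10001101 00000000

First, E_a ⊕ E_b = (M1 ⊕ K) ⊕ (M2 ⊕ K) = M1 ⊕ M2, so the key drops out. Then M2 = (M1 ⊕ M2) ⊕ M1 over the first 9 bytes.
byte 0: (79 ^ a0) ^ 6e = d9 ^ 6e = b7
byte 1: (da ^ 4b) ^ 6f = 91 ^ 6f = fe
byte 2: (fb ^ 63) ^ 72 = 98 ^ 72 = ea
byte 3: (37 ^ 36) ^ 74 = 01 ^ 74 = 75
byte 4: (86 ^ e5) ^ 68 = 63 ^ 68 = 0b
byte 5: (f8 ^ 6d) ^ 20 = 95 ^ 20 = b5
byte 6: (cd ^ 7f) ^ 74 = b2 ^ 74 = c6
byte 7: (ba ^ 5f) ^ 68 = e5 ^ 68 = 8d
byte 8: (d0 ^ b5) ^ 65 = 65 ^ 65 = 00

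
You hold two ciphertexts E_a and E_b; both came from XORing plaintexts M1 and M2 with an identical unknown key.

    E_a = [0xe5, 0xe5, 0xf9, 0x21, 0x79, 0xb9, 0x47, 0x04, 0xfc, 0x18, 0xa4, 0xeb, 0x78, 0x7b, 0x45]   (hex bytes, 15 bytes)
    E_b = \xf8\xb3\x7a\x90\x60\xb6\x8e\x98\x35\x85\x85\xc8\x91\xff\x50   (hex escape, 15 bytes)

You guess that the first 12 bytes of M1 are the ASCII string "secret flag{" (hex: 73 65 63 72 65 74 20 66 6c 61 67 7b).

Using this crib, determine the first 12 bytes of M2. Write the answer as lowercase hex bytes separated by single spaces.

6e 33 e0 c3 7c 7b e9 fa a5 fc 46 58

First, E_a ⊕ E_b = (M1 ⊕ K) ⊕ (M2 ⊕ K) = M1 ⊕ M2, so the key drops out. Then M2 = (M1 ⊕ M2) ⊕ M1 over the first 12 bytes.
byte 0: (e5 ^ f8) ^ 73 = 1d ^ 73 = 6e
byte 1: (e5 ^ b3) ^ 65 = 56 ^ 65 = 33
byte 2: (f9 ^ 7a) ^ 63 = 83 ^ 63 = e0
byte 3: (21 ^ 90) ^ 72 = b1 ^ 72 = c3
byte 4: (79 ^ 60) ^ 65 = 19 ^ 65 = 7c
byte 5: (b9 ^ b6) ^ 74 = 0f ^ 74 = 7b
byte 6: (47 ^ 8e) ^ 20 = c9 ^ 20 = e9
byte 7: (04 ^ 98) ^ 66 = 9c ^ 66 = fa
byte 8: (fc ^ 35) ^ 6c = c9 ^ 6c = a5
byte 9: (18 ^ 85) ^ 61 = 9d ^ 61 = fc
byte 10: (a4 ^ 85) ^ 67 = 21 ^ 67 = 46
byte 11: (eb ^ c8) ^ 7b = 23 ^ 7b = 58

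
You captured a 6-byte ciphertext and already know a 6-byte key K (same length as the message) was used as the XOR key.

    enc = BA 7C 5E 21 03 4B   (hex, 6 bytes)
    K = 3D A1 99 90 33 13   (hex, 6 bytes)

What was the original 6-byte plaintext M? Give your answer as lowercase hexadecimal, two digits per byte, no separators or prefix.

87ddc7b13058

byte 0: 186 xor  61 = 135
byte 1: 124 xor 161 = 221
byte 2:  94 xor 153 = 199
byte 3:  33 xor 144 = 177
byte 4:   3 xor  51 =  48
byte 5:  75 xor  19 =  88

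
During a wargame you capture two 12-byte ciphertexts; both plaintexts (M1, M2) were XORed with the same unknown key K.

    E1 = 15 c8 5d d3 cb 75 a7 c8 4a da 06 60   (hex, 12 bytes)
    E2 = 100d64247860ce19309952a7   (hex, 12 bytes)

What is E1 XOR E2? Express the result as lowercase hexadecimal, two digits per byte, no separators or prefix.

E1 ⊕ E2 = (M1 ⊕ K) ⊕ (M2 ⊕ K) = M1 ⊕ M2 — the shared key cancels under XOR.
byte 0: 00010101 ⊕ 00010000 = 00000101
byte 1: 11001000 ⊕ 00001101 = 11000101
byte 2: 01011101 ⊕ 01100100 = 00111001
byte 3: 11010011 ⊕ 00100100 = 11110111
byte 4: 11001011 ⊕ 01111000 = 10110011
byte 5: 01110101 ⊕ 01100000 = 00010101
byte 6: 10100111 ⊕ 11001110 = 01101001
byte 7: 11001000 ⊕ 00011001 = 11010001
byte 8: 01001010 ⊕ 00110000 = 01111010
byte 9: 11011010 ⊕ 10011001 = 01000011
byte 10: 00000110 ⊕ 01010010 = 01010100
byte 11: 01100000 ⊕ 10100111 = 11000111

05c539f7b31569d17a4354c7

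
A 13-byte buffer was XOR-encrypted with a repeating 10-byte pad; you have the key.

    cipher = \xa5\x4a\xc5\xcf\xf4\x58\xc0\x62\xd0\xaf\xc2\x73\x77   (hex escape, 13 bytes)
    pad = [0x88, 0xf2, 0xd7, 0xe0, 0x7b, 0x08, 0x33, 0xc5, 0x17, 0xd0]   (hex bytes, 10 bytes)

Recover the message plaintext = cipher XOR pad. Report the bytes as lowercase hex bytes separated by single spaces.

The 10-byte key repeats, so the effective keystream is 88 f2 d7 e0 7b 08 33 c5 17 d0 88 f2 d7.
byte 0: 165 XOR 136 =  45
byte 1:  74 XOR 242 = 184
byte 2: 197 XOR 215 =  18
byte 3: 207 XOR 224 =  47
byte 4: 244 XOR 123 = 143
byte 5:  88 XOR   8 =  80
byte 6: 192 XOR  51 = 243
byte 7:  98 XOR 197 = 167
byte 8: 208 XOR  23 = 199
byte 9: 175 XOR 208 = 127
byte 10: 194 XOR 136 =  74
byte 11: 115 XOR 242 = 129
byte 12: 119 XOR 215 = 160

2d b8 12 2f 8f 50 f3 a7 c7 7f 4a 81 a0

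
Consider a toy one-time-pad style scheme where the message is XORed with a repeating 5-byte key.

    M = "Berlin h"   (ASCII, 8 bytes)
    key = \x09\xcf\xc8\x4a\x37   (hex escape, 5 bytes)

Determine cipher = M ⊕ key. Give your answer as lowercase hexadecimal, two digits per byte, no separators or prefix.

4baaba265e67efa0

The 5-byte key repeats, so the effective keystream is 09 cf c8 4a 37 09 cf c8.
byte 0: 42 xor 09 = 4b
byte 1: 65 xor cf = aa
byte 2: 72 xor c8 = ba
byte 3: 6c xor 4a = 26
byte 4: 69 xor 37 = 5e
byte 5: 6e xor 09 = 67
byte 6: 20 xor cf = ef
byte 7: 68 xor c8 = a0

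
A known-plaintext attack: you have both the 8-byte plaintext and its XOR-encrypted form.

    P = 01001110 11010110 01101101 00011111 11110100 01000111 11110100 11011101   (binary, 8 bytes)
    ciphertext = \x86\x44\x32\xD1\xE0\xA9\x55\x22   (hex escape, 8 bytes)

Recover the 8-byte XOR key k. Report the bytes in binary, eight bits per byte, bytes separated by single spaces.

Since ciphertext = P ⊕ k, XORing both sides with P gives k = P ⊕ ciphertext.
4e XOR 86 = c8
d6 XOR 44 = 92
6d XOR 32 = 5f
1f XOR d1 = ce
f4 XOR e0 = 14
47 XOR a9 = ee
f4 XOR 55 = a1
dd XOR 22 = ff

11001000 10010010 01011111 11001110 00010100 11101110 10100001 11111111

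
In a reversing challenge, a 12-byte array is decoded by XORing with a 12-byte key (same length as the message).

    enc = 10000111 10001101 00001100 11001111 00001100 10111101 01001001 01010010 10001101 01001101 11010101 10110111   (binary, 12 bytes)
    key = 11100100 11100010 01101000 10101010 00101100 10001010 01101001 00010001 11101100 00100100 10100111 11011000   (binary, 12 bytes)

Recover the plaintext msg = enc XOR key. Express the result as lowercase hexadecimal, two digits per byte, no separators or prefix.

byte 0: 135 XOR 228 =  99
byte 1: 141 XOR 226 = 111
byte 2:  12 XOR 104 = 100
byte 3: 207 XOR 170 = 101
byte 4:  12 XOR  44 =  32
byte 5: 189 XOR 138 =  55
byte 6:  73 XOR 105 =  32
byte 7:  82 XOR  17 =  67
byte 8: 141 XOR 236 =  97
byte 9:  77 XOR  36 = 105
byte 10: 213 XOR 167 = 114
byte 11: 183 XOR 216 = 111

636f6465203720436169726f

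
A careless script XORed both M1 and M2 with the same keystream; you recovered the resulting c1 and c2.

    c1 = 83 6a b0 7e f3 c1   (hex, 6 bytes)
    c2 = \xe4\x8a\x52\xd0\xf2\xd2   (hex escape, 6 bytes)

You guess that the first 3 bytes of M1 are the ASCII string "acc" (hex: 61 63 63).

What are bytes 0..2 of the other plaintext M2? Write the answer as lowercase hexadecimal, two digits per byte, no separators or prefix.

First, c1 ⊕ c2 = (M1 ⊕ K) ⊕ (M2 ⊕ K) = M1 ⊕ M2, so the key drops out. Then M2 = (M1 ⊕ M2) ⊕ M1 over the first 3 bytes.
byte 0: (83 ⊕ e4) ⊕ 61 = 67 ⊕ 61 = 06
byte 1: (6a ⊕ 8a) ⊕ 63 = e0 ⊕ 63 = 83
byte 2: (b0 ⊕ 52) ⊕ 63 = e2 ⊕ 63 = 81

068381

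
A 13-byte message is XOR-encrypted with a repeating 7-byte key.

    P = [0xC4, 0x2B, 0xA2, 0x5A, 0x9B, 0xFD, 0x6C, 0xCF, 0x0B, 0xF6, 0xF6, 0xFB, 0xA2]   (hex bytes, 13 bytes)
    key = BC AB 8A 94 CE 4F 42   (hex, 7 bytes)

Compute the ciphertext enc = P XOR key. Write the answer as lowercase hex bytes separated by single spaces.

The 7-byte key repeats, so the effective keystream is bc ab 8a 94 ce 4f 42 bc ab 8a 94 ce 4f.
byte 0: 196 XOR 188 = 120
byte 1:  43 XOR 171 = 128
byte 2: 162 XOR 138 =  40
byte 3:  90 XOR 148 = 206
byte 4: 155 XOR 206 =  85
byte 5: 253 XOR  79 = 178
byte 6: 108 XOR  66 =  46
byte 7: 207 XOR 188 = 115
byte 8:  11 XOR 171 = 160
byte 9: 246 XOR 138 = 124
byte 10: 246 XOR 148 =  98
byte 11: 251 XOR 206 =  53
byte 12: 162 XOR  79 = 237

78 80 28 ce 55 b2 2e 73 a0 7c 62 35 ed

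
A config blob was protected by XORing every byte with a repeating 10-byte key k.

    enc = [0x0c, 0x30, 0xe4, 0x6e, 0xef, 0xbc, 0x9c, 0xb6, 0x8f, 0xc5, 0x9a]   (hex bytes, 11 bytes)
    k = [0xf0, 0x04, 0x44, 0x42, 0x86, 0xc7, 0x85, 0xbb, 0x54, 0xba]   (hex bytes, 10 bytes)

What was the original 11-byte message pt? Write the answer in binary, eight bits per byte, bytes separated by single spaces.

11111100 00110100 10100000 00101100 01101001 01111011 00011001 00001101 11011011 01111111 01101010

The 10-byte key repeats, so the effective keystream is f0 04 44 42 86 c7 85 bb 54 ba f0.
byte 0: 00001100 ⊕ 11110000 = 11111100
byte 1: 00110000 ⊕ 00000100 = 00110100
byte 2: 11100100 ⊕ 01000100 = 10100000
byte 3: 01101110 ⊕ 01000010 = 00101100
byte 4: 11101111 ⊕ 10000110 = 01101001
byte 5: 10111100 ⊕ 11000111 = 01111011
byte 6: 10011100 ⊕ 10000101 = 00011001
byte 7: 10110110 ⊕ 10111011 = 00001101
byte 8: 10001111 ⊕ 01010100 = 11011011
byte 9: 11000101 ⊕ 10111010 = 01111111
byte 10: 10011010 ⊕ 11110000 = 01101010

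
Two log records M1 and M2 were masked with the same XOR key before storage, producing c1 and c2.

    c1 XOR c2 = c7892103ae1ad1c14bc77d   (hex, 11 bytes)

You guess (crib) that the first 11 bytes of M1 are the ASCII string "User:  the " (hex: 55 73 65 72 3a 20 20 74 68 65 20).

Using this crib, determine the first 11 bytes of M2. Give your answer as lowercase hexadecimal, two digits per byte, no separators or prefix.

Since c1 ⊕ c2 = M1 ⊕ M2, XORing with the guessed M1 bytes yields the corresponding M2 bytes: M2 = (c1 ⊕ c2) ⊕ M1.
c7 xor 55 = 92
89 xor 73 = fa
21 xor 65 = 44
03 xor 72 = 71
ae xor 3a = 94
1a xor 20 = 3a
d1 xor 20 = f1
c1 xor 74 = b5
4b xor 68 = 23
c7 xor 65 = a2
7d xor 20 = 5d

92fa4471943af1b523a25d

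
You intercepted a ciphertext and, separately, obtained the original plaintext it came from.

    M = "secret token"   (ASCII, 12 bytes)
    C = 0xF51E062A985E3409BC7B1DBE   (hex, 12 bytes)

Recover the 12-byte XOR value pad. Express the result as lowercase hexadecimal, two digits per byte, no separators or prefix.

867b6558fd2a147dd31078d0

Since C = M ⊕ pad, XORing both sides with M gives pad = M ⊕ C.
byte 0: 73 ^ f5 = 86
byte 1: 65 ^ 1e = 7b
byte 2: 63 ^ 06 = 65
byte 3: 72 ^ 2a = 58
byte 4: 65 ^ 98 = fd
byte 5: 74 ^ 5e = 2a
byte 6: 20 ^ 34 = 14
byte 7: 74 ^ 09 = 7d
byte 8: 6f ^ bc = d3
byte 9: 6b ^ 7b = 10
byte 10: 65 ^ 1d = 78
byte 11: 6e ^ be = d0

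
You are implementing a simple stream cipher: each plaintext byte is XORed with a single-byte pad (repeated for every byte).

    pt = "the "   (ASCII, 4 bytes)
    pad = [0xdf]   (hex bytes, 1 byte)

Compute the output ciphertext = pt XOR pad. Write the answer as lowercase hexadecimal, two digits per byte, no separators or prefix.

The 1-byte key repeats, so the effective keystream is df df df df.
byte 0: 01110100 XOR 11011111 = 10101011
byte 1: 01101000 XOR 11011111 = 10110111
byte 2: 01100101 XOR 11011111 = 10111010
byte 3: 00100000 XOR 11011111 = 11111111

abb7baff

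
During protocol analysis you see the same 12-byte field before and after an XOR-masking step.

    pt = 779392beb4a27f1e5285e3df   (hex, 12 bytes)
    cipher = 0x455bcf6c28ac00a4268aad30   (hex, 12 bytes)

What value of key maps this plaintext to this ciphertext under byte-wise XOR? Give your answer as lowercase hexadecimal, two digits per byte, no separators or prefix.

Since cipher = pt ⊕ key, XORing both sides with pt gives key = pt ⊕ cipher.
byte 0: 77 ⊕ 45 = 32
byte 1: 93 ⊕ 5b = c8
byte 2: 92 ⊕ cf = 5d
byte 3: be ⊕ 6c = d2
byte 4: b4 ⊕ 28 = 9c
byte 5: a2 ⊕ ac = 0e
byte 6: 7f ⊕ 00 = 7f
byte 7: 1e ⊕ a4 = ba
byte 8: 52 ⊕ 26 = 74
byte 9: 85 ⊕ 8a = 0f
byte 10: e3 ⊕ ad = 4e
byte 11: df ⊕ 30 = ef

32c85dd29c0e7fba740f4eef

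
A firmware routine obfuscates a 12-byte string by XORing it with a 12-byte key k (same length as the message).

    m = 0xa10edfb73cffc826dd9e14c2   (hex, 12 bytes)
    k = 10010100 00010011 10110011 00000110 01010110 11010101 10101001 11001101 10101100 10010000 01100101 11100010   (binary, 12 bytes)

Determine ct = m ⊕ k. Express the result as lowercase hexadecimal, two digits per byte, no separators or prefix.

351d6cb16a2a61eb710e7120

161 ^ 148 =  53
 14 ^  19 =  29
223 ^ 179 = 108
183 ^   6 = 177
 60 ^  86 = 106
255 ^ 213 =  42
200 ^ 169 =  97
 38 ^ 205 = 235
221 ^ 172 = 113
158 ^ 144 =  14
 20 ^ 101 = 113
194 ^ 226 =  32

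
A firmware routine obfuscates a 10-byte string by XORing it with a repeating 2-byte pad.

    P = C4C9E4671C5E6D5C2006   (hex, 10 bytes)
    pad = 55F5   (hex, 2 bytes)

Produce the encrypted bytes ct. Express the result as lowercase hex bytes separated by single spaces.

The 2-byte key repeats, so the effective keystream is 55 f5 55 f5 55 f5 55 f5 55 f5.
byte 0: 11000100 XOR 01010101 = 10010001
byte 1: 11001001 XOR 11110101 = 00111100
byte 2: 11100100 XOR 01010101 = 10110001
byte 3: 01100111 XOR 11110101 = 10010010
byte 4: 00011100 XOR 01010101 = 01001001
byte 5: 01011110 XOR 11110101 = 10101011
byte 6: 01101101 XOR 01010101 = 00111000
byte 7: 01011100 XOR 11110101 = 10101001
byte 8: 00100000 XOR 01010101 = 01110101
byte 9: 00000110 XOR 11110101 = 11110011

91 3c b1 92 49 ab 38 a9 75 f3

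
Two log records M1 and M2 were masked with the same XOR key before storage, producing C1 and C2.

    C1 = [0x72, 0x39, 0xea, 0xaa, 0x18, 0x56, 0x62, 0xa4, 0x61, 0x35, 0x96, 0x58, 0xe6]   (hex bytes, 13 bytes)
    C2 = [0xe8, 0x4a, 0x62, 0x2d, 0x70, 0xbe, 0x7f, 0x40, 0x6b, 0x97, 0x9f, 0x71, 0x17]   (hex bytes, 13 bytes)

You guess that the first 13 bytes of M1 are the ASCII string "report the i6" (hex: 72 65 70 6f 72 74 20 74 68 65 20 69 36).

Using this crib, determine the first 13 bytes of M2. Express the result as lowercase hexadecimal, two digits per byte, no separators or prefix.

e816f8e81a9c3d9062c72940c7

First, C1 ⊕ C2 = (M1 ⊕ K) ⊕ (M2 ⊕ K) = M1 ⊕ M2, so the key drops out. Then M2 = (M1 ⊕ M2) ⊕ M1 over the first 13 bytes.
byte 0: (72 ⊕ e8) ⊕ 72 = 9a ⊕ 72 = e8
byte 1: (39 ⊕ 4a) ⊕ 65 = 73 ⊕ 65 = 16
byte 2: (ea ⊕ 62) ⊕ 70 = 88 ⊕ 70 = f8
byte 3: (aa ⊕ 2d) ⊕ 6f = 87 ⊕ 6f = e8
byte 4: (18 ⊕ 70) ⊕ 72 = 68 ⊕ 72 = 1a
byte 5: (56 ⊕ be) ⊕ 74 = e8 ⊕ 74 = 9c
byte 6: (62 ⊕ 7f) ⊕ 20 = 1d ⊕ 20 = 3d
byte 7: (a4 ⊕ 40) ⊕ 74 = e4 ⊕ 74 = 90
byte 8: (61 ⊕ 6b) ⊕ 68 = 0a ⊕ 68 = 62
byte 9: (35 ⊕ 97) ⊕ 65 = a2 ⊕ 65 = c7
byte 10: (96 ⊕ 9f) ⊕ 20 = 09 ⊕ 20 = 29
byte 11: (58 ⊕ 71) ⊕ 69 = 29 ⊕ 69 = 40
byte 12: (e6 ⊕ 17) ⊕ 36 = f1 ⊕ 36 = c7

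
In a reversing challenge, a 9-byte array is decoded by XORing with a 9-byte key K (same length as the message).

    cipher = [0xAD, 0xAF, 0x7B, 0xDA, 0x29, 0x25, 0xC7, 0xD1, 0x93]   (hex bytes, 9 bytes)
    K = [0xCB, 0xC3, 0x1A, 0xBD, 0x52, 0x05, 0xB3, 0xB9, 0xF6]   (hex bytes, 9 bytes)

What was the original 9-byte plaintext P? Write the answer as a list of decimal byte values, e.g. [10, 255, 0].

byte 0: 173 ⊕ 203 = 102
byte 1: 175 ⊕ 195 = 108
byte 2: 123 ⊕  26 =  97
byte 3: 218 ⊕ 189 = 103
byte 4:  41 ⊕  82 = 123
byte 5:  37 ⊕   5 =  32
byte 6: 199 ⊕ 179 = 116
byte 7: 209 ⊕ 185 = 104
byte 8: 147 ⊕ 246 = 101

[102, 108, 97, 103, 123, 32, 116, 104, 101]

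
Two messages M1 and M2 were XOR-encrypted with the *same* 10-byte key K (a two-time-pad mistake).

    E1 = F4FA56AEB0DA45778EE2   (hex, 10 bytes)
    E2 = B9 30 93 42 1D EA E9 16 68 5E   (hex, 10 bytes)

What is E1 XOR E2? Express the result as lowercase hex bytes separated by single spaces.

E1 ⊕ E2 = (M1 ⊕ K) ⊕ (M2 ⊕ K) = M1 ⊕ M2 — the shared key cancels under XOR.
244 ^ 185 =  77
250 ^  48 = 202
 86 ^ 147 = 197
174 ^  66 = 236
176 ^  29 = 173
218 ^ 234 =  48
 69 ^ 233 = 172
119 ^  22 =  97
142 ^ 104 = 230
226 ^  94 = 188

4d ca c5 ec ad 30 ac 61 e6 bc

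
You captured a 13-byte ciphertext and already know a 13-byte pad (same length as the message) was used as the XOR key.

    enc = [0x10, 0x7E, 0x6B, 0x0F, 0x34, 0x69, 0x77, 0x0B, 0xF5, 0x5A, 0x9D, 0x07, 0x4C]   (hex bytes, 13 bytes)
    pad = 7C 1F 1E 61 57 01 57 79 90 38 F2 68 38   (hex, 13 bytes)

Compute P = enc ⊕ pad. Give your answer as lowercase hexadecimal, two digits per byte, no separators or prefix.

XOR is its own inverse, so applying the key byte-wise gives the result directly.
10 XOR 7c = 6c
7e XOR 1f = 61
6b XOR 1e = 75
0f XOR 61 = 6e
34 XOR 57 = 63
69 XOR 01 = 68
77 XOR 57 = 20
0b XOR 79 = 72
f5 XOR 90 = 65
5a XOR 38 = 62
9d XOR f2 = 6f
07 XOR 68 = 6f
4c XOR 38 = 74

6c61756e6368207265626f6f74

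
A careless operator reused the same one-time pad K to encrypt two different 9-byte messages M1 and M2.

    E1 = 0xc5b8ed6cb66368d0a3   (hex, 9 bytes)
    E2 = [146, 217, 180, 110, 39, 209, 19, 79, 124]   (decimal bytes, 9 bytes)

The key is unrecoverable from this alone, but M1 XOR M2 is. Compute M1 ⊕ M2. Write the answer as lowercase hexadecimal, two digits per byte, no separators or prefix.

E1 ⊕ E2 = (M1 ⊕ K) ⊕ (M2 ⊕ K) = M1 ⊕ M2 — the shared key cancels under XOR.
byte 0: c5 ⊕ 92 = 57
byte 1: b8 ⊕ d9 = 61
byte 2: ed ⊕ b4 = 59
byte 3: 6c ⊕ 6e = 02
byte 4: b6 ⊕ 27 = 91
byte 5: 63 ⊕ d1 = b2
byte 6: 68 ⊕ 13 = 7b
byte 7: d0 ⊕ 4f = 9f
byte 8: a3 ⊕ 7c = df

5761590291b27b9fdf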